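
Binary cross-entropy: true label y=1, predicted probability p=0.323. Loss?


BCE = -[y·ln(p) + (1-y)·ln(1-p)]
= -1·ln(0.323) - 0
= -ln(0.323) = 1.1301

1.1301


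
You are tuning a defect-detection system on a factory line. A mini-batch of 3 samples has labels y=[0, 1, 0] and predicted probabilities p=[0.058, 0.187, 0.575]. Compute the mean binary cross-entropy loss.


L[0] = -ln(1-0.058) = -ln(0.942) = 0.0598
L[1] = -ln(0.187) = 1.6766
L[2] = -ln(1-0.575) = -ln(0.425) = 0.8557
mean = (0.0598 + 1.6766 + 0.8557)/3 = 0.864

0.864


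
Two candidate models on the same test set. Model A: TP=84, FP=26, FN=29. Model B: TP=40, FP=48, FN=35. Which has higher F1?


Model A: P=84/110=0.7636, R=84/113=0.7434, F1=2PR/(P+R)=2TP/(2TP+FP+FN)=168/223=0.7534
Model B: P=40/88=0.4545, R=40/75=0.5333, F1=2PR/(P+R)=2TP/(2TP+FP+FN)=80/163=0.4908
0.7534 > 0.4908 → Model A

Model A


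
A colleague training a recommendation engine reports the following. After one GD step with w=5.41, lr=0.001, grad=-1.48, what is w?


w_new = w - α·∇
= 5.41 - 0.001·-1.48
= 5.41 + 0.00148
= 5.41148

5.41148


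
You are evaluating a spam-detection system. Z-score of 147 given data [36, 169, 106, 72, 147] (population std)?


μ = 106, σ = 48.3859
z = (147 - 106)/48.3859 = 0.8474

0.8474


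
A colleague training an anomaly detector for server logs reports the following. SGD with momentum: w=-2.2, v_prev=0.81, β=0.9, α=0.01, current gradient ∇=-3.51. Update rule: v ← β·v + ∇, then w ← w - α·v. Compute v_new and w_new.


v_new = 0.9·0.81 - 3.51 = 0.729 - 3.51 = -2.781
w_new = -2.2 - 0.01·-2.781 = -2.2 + 0.02781 = -2.17219

v_new=-2.781, w_new=-2.17219


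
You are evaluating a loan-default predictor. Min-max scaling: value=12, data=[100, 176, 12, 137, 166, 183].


min=12, max=183
(12-12)/(183-12) = 0/171 = 0.0

0.0


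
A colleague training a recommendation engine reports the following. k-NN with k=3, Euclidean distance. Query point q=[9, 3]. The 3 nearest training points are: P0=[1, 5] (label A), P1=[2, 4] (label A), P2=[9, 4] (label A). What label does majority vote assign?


d(q,P0) = 8.2462  (label A)
d(q,P1) = 7.0711  (label A)
d(q,P2) = 1.0  (label A)
Votes: A=3, B=0
Majority → A

A


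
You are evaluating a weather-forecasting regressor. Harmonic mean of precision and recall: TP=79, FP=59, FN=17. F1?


Precision = 79/138 = 0.5725
Recall = 79/96 = 0.8229
F1 = 2·P·R/(P+R) = 2·TP/(2·TP+FP+FN) = 158/(158+59+17) = 158/234 = 0.6752

0.6752


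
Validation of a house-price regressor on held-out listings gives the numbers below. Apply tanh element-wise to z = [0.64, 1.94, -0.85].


tanh(0.64) = 0.5649
tanh(1.94) = 0.9595
tanh(-0.85) = -0.6911
result = [0.5649, 0.9595, -0.6911]

[0.5649, 0.9595, -0.6911]


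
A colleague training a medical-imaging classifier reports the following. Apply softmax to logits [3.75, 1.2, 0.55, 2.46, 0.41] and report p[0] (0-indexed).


Exponentials: e^3.75=42.5211, e^1.2=3.3201, e^0.55=1.7333, e^2.46=11.7048, e^0.41=1.5068
Sum = 60.7861
Softmax = [0.6995, 0.0546, 0.0285, 0.1926, 0.0248]
p[0] = 42.5211/60.7861 = 0.6995

0.6995


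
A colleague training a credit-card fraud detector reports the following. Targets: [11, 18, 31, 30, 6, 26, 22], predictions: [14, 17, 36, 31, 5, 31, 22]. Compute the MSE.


Squared errors: (11-14)²=9, (18-17)²=1, (31-36)²=25, (30-31)²=1, (6-5)²=1, (26-31)²=25, (22-22)²=0
Sum = 62
MSE = 62/7 = 62/7

62/7


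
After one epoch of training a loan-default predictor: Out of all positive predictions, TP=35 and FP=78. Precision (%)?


Precision = TP/(TP+FP)
= 35/(35+78)
= 35/113 = 30.97%

30.97%


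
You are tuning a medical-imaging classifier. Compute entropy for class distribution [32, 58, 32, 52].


Probabilities: [32/174, 58/174, 32/174, 52/174] ≈ [0.1839, 0.3333, 0.1839, 0.2989]
H = -((32/174)·log₂(32/174) + (58/174)·log₂(58/174) + (32/174)·log₂(32/174) + (52/174)·log₂(52/174))
  = 1.9476 bits

1.9476 bits


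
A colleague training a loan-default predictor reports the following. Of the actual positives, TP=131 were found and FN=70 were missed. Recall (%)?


Recall = TP/(TP+FN)
= 131/(131+70)
= 131/201 = 65.17%

65.17%


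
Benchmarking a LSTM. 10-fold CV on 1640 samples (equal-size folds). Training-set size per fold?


Fold size = 1640/10 = 164
Training per fold = 1640 - 164 = 1476

1476


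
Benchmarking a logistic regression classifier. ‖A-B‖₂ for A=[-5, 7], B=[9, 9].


d = √((-5-9)² + (7-9)²)
  = √(196 + 4)
  = √200 = 14.1421

14.1421


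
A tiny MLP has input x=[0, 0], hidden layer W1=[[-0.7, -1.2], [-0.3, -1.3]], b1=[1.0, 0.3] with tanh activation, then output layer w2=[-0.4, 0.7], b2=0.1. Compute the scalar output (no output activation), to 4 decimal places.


z1[0] = (-0.7)·(0) + (-1.2)·(0) + 1.0 = 1.0
z1[1] = (-0.3)·(0) + (-1.3)·(0) + 0.3 = 0.3
h = tanh(z1) = [0.7616, 0.2913]
output = (-0.4)·(0.7616) + (0.7)·(0.2913) + 0.1 = -0.0007

-0.0007


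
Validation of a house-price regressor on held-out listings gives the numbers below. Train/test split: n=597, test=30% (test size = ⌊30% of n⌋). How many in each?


Test = ⌊597·30/100⌋ = 179
Train = 597 - 179 = 418

Train: 418, Test: 179


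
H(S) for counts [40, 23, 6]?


Probabilities: [40/69, 23/69, 6/69] ≈ [0.5797, 0.3333, 0.087]
H = -((40/69)·log₂(40/69) + (23/69)·log₂(23/69) + (6/69)·log₂(6/69))
  = 1.2907 bits

1.2907 bits


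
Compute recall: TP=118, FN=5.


Recall = TP/(TP+FN)
= 118/(118+5)
= 118/123 = 95.93%

95.93%


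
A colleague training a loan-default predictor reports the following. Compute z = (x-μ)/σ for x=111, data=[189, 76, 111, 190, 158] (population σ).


μ = 144.8, σ = 44.8259
z = (111 - 144.8)/44.8259 = -0.754

-0.754


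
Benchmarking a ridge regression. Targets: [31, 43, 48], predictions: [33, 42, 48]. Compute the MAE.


Absolute errors: |31-33|=2, |43-42|=1, |48-48|=0
Sum = 3
MAE = 3/3 = 1

1


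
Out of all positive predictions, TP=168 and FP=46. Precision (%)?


Precision = TP/(TP+FP)
= 168/(168+46)
= 168/214 = 78.5%

78.5%


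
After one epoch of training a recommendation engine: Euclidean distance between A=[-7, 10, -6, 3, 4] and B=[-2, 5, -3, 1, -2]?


d = √((-7+ 2)² + (10-5)² + (-6+ 3)² + (3-1)² + (4+ 2)²)
  = √(25 + 25 + 9 + 4 + 36)
  = √99 = 9.9499

9.9499


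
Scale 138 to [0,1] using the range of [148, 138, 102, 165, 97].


min=97, max=165
(138-97)/(165-97) = 41/68 = 0.6029

0.6029


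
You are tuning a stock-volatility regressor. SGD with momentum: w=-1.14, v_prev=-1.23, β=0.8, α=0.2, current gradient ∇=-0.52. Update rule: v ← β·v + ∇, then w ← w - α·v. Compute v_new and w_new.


v_new = 0.8·-1.23 - 0.52 = -0.984 - 0.52 = -1.504
w_new = -1.14 - 0.2·-1.504 = -1.14 + 0.3008 = -0.8392

v_new=-1.504, w_new=-0.8392


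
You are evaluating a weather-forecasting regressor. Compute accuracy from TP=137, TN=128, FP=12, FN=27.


Accuracy = (TP+TN)/(TP+TN+FP+FN)
= (137+128)/(304)
= 265/304 = 87.17%

87.17%


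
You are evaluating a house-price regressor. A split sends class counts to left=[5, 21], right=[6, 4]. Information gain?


Parent = [11, 25], H_parent = 0.888
H_left = 0.7063 (n=26), H_right = 0.971 (n=10)
H_children = (26/36)·0.7063 + (10/36)·0.971 = 0.7798
IG = 0.888 - 0.7798 = 0.1082

0.1082


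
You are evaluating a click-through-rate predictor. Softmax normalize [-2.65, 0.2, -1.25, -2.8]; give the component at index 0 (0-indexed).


Exponentials: e^-2.65=0.0707, e^0.2=1.2214, e^-1.25=0.2865, e^-2.8=0.0608
Sum = 1.6394
Softmax = [0.0431, 0.745, 0.1748, 0.0371]
p[0] = 0.0707/1.6394 = 0.0431

0.0431


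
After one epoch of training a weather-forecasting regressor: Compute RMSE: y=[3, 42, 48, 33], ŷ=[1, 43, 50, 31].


MSE = 13/4 = 3.25
RMSE = √(13/4) = 1.8028

1.8028


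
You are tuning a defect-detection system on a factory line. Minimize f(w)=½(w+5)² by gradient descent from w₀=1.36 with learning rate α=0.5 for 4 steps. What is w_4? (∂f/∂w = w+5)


step 1: grad = 1.36+5 = 6.36; w = 1.36 - 0.5·(6.36) = -1.82
step 2: grad = -1.82+5 = 3.18; w = -1.82 - 0.5·(3.18) = -3.41
step 3: grad = -3.41+5 = 1.59; w = -3.41 - 0.5·(1.59) = -4.205
step 4: grad = -4.205+5 = 0.795; w = -4.205 - 0.5·(0.795) = -4.6025

-4.6025


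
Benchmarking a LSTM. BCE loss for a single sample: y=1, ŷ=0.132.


BCE = -[y·ln(p) + (1-y)·ln(1-p)]
= -1·ln(0.132) - 0
= -ln(0.132) = 2.025

2.025


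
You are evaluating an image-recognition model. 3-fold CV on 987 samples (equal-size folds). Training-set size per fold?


Fold size = 987/3 = 329
Training per fold = 987 - 329 = 658

658


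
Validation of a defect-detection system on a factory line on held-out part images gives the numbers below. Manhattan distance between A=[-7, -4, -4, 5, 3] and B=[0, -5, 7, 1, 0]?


d = |-7-0| + |-4+ 5| + |-4-7| + |5-1| + |3-0|
  = 7 + 1 + 11 + 4 + 3
  = 26

26


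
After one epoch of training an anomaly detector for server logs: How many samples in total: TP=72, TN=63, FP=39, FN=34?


Total = TP + TN + FP + FN
= 72 + 63 + 39 + 34
= 208
(Predicted positive: 111, predicted negative: 97)

208


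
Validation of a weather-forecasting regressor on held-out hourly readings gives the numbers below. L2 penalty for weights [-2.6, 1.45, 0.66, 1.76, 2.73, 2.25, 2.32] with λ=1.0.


‖w‖₂² = (-2.6)² + (1.45)² + (0.66)² + (1.76)² + (2.73)² + (2.25)² + (2.32)²
     = 6.76 + 2.1025 + 0.4356 + 3.0976 + 7.4529 + 5.0625 + 5.3824
     = 30.2935
λ·‖w‖₂² = 1.0·30.2935 = 30.2935

30.2935


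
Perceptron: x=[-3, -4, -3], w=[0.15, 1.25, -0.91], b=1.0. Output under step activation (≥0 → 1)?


z = (-3)·(0.15) + (-4)·(1.25) + (-3)·(-0.91) + 1.0
  = -1.72
step(z) = 0 (z<0)

0


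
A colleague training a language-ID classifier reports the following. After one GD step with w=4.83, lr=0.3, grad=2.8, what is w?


w_new = w - α·∇
= 4.83 - 0.3·2.8
= 4.83 - 0.84
= 3.99

3.99


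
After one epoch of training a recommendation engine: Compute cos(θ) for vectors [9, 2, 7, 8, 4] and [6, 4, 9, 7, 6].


A·B = 9·6 + 2·4 + 7·9 + 8·7 + 4·6 = 205
‖A‖ = √214 = 14.6287, ‖B‖ = √218 = 14.7648
cos = 205/(√214·√218) = 205/√46652 = 0.9491

0.9491


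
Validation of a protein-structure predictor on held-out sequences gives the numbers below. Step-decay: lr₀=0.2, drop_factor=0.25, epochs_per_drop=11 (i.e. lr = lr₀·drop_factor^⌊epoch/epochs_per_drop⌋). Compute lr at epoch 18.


n_drops = ⌊18/11⌋ = 1
lr = 0.2·0.25^1 = 0.2·0.25 = 0.05

0.05


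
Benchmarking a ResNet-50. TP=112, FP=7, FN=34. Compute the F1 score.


Precision = 112/119 = 0.9412
Recall = 112/146 = 0.7671
F1 = 2·P·R/(P+R) = 2·TP/(2·TP+FP+FN) = 224/(224+7+34) = 224/265 = 0.8453

0.8453


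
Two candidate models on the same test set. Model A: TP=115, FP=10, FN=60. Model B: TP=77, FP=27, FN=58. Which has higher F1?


Model A: P=115/125=0.92, R=115/175=0.6571, F1=2PR/(P+R)=2TP/(2TP+FP+FN)=230/300=0.7667
Model B: P=77/104=0.7404, R=77/135=0.5704, F1=2PR/(P+R)=2TP/(2TP+FP+FN)=154/239=0.6444
0.7667 > 0.6444 → Model A

Model A


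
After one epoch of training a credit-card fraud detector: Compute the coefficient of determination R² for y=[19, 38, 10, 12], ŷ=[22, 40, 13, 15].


ȳ = 19.75
SS_res = Σ(y-ŷ)² = 31
SS_tot = Σ(y-ȳ)² = 488.75
R² = 1 - SS_res/SS_tot = 1 - 0.0634 = 0.9366

0.9366


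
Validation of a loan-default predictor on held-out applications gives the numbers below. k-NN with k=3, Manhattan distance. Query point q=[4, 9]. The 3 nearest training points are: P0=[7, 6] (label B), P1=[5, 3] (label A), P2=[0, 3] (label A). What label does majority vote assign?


d(q,P0) = 6  (label B)
d(q,P1) = 7  (label A)
d(q,P2) = 10  (label A)
Votes: A=2, B=1
Majority → A

A


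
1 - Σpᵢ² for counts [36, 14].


Probabilities: [36/50, 14/50] ≈ [0.72, 0.28]
Σpᵢ² = (1296 + 196)/50² = 1492/2500
Gini = 1 - Σpᵢ² = 1 - 1492/2500 = 0.4032

0.4032


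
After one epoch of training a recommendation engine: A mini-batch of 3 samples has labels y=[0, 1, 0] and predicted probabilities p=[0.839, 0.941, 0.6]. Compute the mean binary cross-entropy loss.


L[0] = -ln(1-0.839) = -ln(0.161) = 1.8264
L[1] = -ln(0.941) = 0.0608
L[2] = -ln(1-0.6) = -ln(0.4) = 0.9163
mean = (1.8264 + 0.0608 + 0.9163)/3 = 0.9345

0.9345


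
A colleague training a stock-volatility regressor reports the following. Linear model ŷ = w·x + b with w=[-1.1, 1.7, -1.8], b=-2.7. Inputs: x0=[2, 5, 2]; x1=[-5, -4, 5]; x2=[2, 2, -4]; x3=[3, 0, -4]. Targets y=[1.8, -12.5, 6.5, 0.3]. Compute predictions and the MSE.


ŷ0 = (-1.1)·(2) + (1.7)·(5) + (-1.8)·(2) - 2.7 = -0.0
ŷ1 = (-1.1)·(-5) + (1.7)·(-4) + (-1.8)·(5) - 2.7 = -13.0
ŷ2 = (-1.1)·(2) + (1.7)·(2) + (-1.8)·(-4) - 2.7 = 5.7
ŷ3 = (-1.1)·(3) + (1.7)·(0) + (-1.8)·(-4) - 2.7 = 1.2
errors² = [3.24, 0.25, 0.64, 0.81]
MSE = 4.9400/4 = 1.235

1.235


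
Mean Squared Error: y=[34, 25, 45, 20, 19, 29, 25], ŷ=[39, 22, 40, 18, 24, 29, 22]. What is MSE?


Squared errors: (34-39)²=25, (25-22)²=9, (45-40)²=25, (20-18)²=4, (19-24)²=25, (29-29)²=0, (25-22)²=9
Sum = 97
MSE = 97/7 = 97/7

97/7


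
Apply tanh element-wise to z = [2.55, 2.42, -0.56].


tanh(2.55) = 0.9879
tanh(2.42) = 0.9843
tanh(-0.56) = -0.508
result = [0.9879, 0.9843, -0.508]

[0.9879, 0.9843, -0.508]


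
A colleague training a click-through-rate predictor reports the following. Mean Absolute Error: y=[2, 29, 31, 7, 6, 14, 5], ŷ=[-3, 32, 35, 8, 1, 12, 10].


Absolute errors: |2+ 3|=5, |29-32|=3, |31-35|=4, |7-8|=1, |6-1|=5, |14-12|=2, |5-10|=5
Sum = 25
MAE = 25/7 = 25/7

25/7


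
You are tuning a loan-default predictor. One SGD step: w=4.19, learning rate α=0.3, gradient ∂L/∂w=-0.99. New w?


w_new = w - α·∇
= 4.19 - 0.3·-0.99
= 4.19 + 0.297
= 4.487

4.487


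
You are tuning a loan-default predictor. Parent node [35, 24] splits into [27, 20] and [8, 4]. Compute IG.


Parent = [35, 24], H_parent = 0.9748
H_left = 0.9839 (n=47), H_right = 0.9183 (n=12)
H_children = (47/59)·0.9839 + (12/59)·0.9183 = 0.9706
IG = 0.9748 - 0.9706 = 0.0042

0.0042


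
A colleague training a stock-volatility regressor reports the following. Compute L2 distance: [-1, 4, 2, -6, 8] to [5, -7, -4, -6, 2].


d = √((-1-5)² + (4+ 7)² + (2+ 4)² + (-6+ 6)² + (8-2)²)
  = √(36 + 121 + 36 + 0 + 36)
  = √229 = 15.1327

15.1327


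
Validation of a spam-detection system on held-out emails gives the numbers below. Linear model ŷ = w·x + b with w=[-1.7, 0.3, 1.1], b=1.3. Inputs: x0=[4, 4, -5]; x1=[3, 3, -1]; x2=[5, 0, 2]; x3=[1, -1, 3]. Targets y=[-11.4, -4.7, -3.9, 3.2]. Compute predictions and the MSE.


ŷ0 = (-1.7)·(4) + (0.3)·(4) + (1.1)·(-5) + 1.3 = -9.8
ŷ1 = (-1.7)·(3) + (0.3)·(3) + (1.1)·(-1) + 1.3 = -4.0
ŷ2 = (-1.7)·(5) + (0.3)·(0) + (1.1)·(2) + 1.3 = -5.0
ŷ3 = (-1.7)·(1) + (0.3)·(-1) + (1.1)·(3) + 1.3 = 2.6
errors² = [2.56, 0.49, 1.21, 0.36]
MSE = 4.6200/4 = 1.155

1.155


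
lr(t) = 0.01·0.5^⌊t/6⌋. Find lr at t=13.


n_drops = ⌊13/6⌋ = 2
lr = 0.01·0.5^2 = 0.01·0.25 = 0.0025

0.0025


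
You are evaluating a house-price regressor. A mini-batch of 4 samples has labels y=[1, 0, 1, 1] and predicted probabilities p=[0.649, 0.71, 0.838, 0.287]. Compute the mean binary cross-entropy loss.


L[0] = -ln(0.649) = 0.4323
L[1] = -ln(1-0.71) = -ln(0.29) = 1.2379
L[2] = -ln(0.838) = 0.1767
L[3] = -ln(0.287) = 1.2483
mean = (0.4323 + 1.2379 + 0.1767 + 1.2483)/4 = 0.7738

0.7738


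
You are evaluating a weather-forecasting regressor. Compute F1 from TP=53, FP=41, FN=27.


Precision = 53/94 = 0.5638
Recall = 53/80 = 0.6625
F1 = 2·P·R/(P+R) = 2·TP/(2·TP+FP+FN) = 106/(106+41+27) = 106/174 = 0.6092

0.6092


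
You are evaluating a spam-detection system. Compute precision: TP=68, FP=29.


Precision = TP/(TP+FP)
= 68/(68+29)
= 68/97 = 70.1%

70.1%


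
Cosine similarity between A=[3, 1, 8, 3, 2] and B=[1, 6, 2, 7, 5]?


A·B = 3·1 + 1·6 + 8·2 + 3·7 + 2·5 = 56
‖A‖ = √87 = 9.3274, ‖B‖ = √115 = 10.7238
cos = 56/(√87·√115) = 56/√10005 = 0.5599

0.5599


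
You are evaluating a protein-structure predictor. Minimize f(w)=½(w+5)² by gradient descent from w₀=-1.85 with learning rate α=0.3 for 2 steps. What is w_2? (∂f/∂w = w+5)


step 1: grad = -1.85+5 = 3.15; w = -1.85 - 0.3·(3.15) = -2.795
step 2: grad = -2.795+5 = 2.205; w = -2.795 - 0.3·(2.205) = -3.4565

-3.4565


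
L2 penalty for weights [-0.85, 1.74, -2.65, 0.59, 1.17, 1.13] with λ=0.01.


‖w‖₂² = (-0.85)² + (1.74)² + (-2.65)² + (0.59)² + (1.17)² + (1.13)²
     = 0.7225 + 3.0276 + 7.0225 + 0.3481 + 1.3689 + 1.2769
     = 13.7665
λ·‖w‖₂² = 0.01·13.7665 = 0.137665

0.137665


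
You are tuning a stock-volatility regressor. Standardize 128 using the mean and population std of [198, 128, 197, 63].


μ = 146.5, σ = 55.9397
z = (128 - 146.5)/55.9397 = -0.3307

-0.3307


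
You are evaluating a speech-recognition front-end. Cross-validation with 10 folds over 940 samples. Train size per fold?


Fold size = 940/10 = 94
Training per fold = 940 - 94 = 846

846


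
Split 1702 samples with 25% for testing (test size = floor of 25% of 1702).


Test = ⌊1702·25/100⌋ = 425
Train = 1702 - 425 = 1277

Train: 1277, Test: 425


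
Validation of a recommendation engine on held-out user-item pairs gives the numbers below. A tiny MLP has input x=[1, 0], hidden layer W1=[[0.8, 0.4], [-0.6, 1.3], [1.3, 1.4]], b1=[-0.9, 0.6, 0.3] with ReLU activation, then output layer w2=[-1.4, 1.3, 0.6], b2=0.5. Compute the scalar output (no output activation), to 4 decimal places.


z1[0] = (0.8)·(1) + (0.4)·(0) - 0.9 = -0.1
z1[1] = (-0.6)·(1) + (1.3)·(0) + 0.6 = 0.0
z1[2] = (1.3)·(1) + (1.4)·(0) + 0.3 = 1.6
h = ReLU(z1) = [0.0, 0.0, 1.6]
output = (-1.4)·(0.0) + (1.3)·(0.0) + (0.6)·(1.6) + 0.5 = 1.46

1.46


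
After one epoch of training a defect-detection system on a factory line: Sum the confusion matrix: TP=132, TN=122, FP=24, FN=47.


Total = TP + TN + FP + FN
= 132 + 122 + 24 + 47
= 325
(Predicted positive: 156, predicted negative: 169)

325


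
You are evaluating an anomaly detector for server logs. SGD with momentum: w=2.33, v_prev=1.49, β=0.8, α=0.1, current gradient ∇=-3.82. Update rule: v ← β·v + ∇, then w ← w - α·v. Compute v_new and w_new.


v_new = 0.8·1.49 - 3.82 = 1.192 - 3.82 = -2.628
w_new = 2.33 - 0.1·-2.628 = 2.33 + 0.2628 = 2.5928

v_new=-2.628, w_new=2.5928


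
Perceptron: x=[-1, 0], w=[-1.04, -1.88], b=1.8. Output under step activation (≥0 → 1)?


z = (-1)·(-1.04) + (0)·(-1.88) + 1.8
  = 2.84
step(z) = 1 (z≥0)

1


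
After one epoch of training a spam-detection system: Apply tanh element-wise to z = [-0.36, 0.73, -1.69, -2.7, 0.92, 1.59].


tanh(-0.36) = -0.3452
tanh(0.73) = 0.6231
tanh(-1.69) = -0.9341
tanh(-2.7) = -0.991
tanh(0.92) = 0.7259
tanh(1.59) = 0.9201
result = [-0.3452, 0.6231, -0.9341, -0.991, 0.7259, 0.9201]

[-0.3452, 0.6231, -0.9341, -0.991, 0.7259, 0.9201]


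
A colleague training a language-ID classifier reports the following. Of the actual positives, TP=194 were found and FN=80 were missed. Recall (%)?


Recall = TP/(TP+FN)
= 194/(194+80)
= 194/274 = 70.8%

70.8%


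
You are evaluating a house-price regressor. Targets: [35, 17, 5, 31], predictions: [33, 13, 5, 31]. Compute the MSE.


Squared errors: (35-33)²=4, (17-13)²=16, (5-5)²=0, (31-31)²=0
Sum = 20
MSE = 20/4 = 5

5


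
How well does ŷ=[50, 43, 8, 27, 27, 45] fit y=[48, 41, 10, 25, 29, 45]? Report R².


ȳ = 33
SS_res = Σ(y-ŷ)² = 20
SS_tot = Σ(y-ȳ)² = 1042
R² = 1 - SS_res/SS_tot = 1 - 0.0192 = 0.9808

0.9808


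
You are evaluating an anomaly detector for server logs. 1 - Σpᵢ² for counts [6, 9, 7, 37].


Probabilities: [6/59, 9/59, 7/59, 37/59] ≈ [0.1017, 0.1525, 0.1186, 0.6271]
Σpᵢ² = (36 + 81 + 49 + 1369)/59² = 1535/3481
Gini = 1 - Σpᵢ² = 1 - 1535/3481 = 0.559

0.559


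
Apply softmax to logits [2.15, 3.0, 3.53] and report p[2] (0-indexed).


Exponentials: e^2.15=8.5849, e^3.0=20.0855, e^3.53=34.124
Sum = 62.7944
Softmax = [0.1367, 0.3199, 0.5434]
p[2] = 34.124/62.7944 = 0.5434

0.5434


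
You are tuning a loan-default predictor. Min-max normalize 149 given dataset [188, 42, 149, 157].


min=42, max=188
(149-42)/(188-42) = 107/146 = 0.7329

0.7329


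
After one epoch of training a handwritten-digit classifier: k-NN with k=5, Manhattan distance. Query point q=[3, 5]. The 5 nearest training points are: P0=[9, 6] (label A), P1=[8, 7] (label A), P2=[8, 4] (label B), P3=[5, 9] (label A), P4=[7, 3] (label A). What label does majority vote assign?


d(q,P0) = 7  (label A)
d(q,P1) = 7  (label A)
d(q,P2) = 6  (label B)
d(q,P3) = 6  (label A)
d(q,P4) = 6  (label A)
Votes: A=4, B=1
Majority → A

A


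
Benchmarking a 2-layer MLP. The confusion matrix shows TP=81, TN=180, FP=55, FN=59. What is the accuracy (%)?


Accuracy = (TP+TN)/(TP+TN+FP+FN)
= (81+180)/(375)
= 261/375 = 69.6%

69.6%


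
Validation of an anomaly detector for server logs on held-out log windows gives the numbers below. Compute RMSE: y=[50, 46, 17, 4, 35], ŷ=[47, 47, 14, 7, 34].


MSE = 29/5 = 5.8
RMSE = √(29/5) = 2.4083

2.4083


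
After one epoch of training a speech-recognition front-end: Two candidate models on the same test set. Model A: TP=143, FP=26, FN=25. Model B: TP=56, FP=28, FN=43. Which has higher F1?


Model A: P=143/169=0.8462, R=143/168=0.8512, F1=2PR/(P+R)=2TP/(2TP+FP+FN)=286/337=0.8487
Model B: P=56/84=0.6667, R=56/99=0.5657, F1=2PR/(P+R)=2TP/(2TP+FP+FN)=112/183=0.612
0.8487 > 0.612 → Model A

Model A


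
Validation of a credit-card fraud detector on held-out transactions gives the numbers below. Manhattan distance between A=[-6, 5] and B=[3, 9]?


d = |-6-3| + |5-9|
  = 9 + 4
  = 13

13


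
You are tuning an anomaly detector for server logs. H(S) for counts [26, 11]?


Probabilities: [26/37, 11/37] ≈ [0.7027, 0.2973]
H = -((26/37)·log₂(26/37) + (11/37)·log₂(11/37))
  = 0.878 bits

0.878 bits


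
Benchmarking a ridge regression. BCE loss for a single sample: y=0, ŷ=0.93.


BCE = -[y·ln(p) + (1-y)·ln(1-p)]
= -0 - 1·ln(1-0.93)
= -ln(0.07) = 2.6593

2.6593


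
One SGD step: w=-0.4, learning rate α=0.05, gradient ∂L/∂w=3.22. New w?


w_new = w - α·∇
= -0.4 - 0.05·3.22
= -0.4 - 0.161
= -0.561

-0.561


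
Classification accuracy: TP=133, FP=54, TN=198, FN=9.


Accuracy = (TP+TN)/(TP+TN+FP+FN)
= (133+198)/(394)
= 331/394 = 84.01%

84.01%


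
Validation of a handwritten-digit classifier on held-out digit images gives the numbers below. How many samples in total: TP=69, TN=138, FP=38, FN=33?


Total = TP + TN + FP + FN
= 69 + 138 + 38 + 33
= 278
(Predicted positive: 107, predicted negative: 171)

278


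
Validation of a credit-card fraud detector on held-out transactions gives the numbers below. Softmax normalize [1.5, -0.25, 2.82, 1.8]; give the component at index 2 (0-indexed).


Exponentials: e^1.5=4.4817, e^-0.25=0.7788, e^2.82=16.7769, e^1.8=6.0496
Sum = 28.087
Softmax = [0.1596, 0.0277, 0.5973, 0.2154]
p[2] = 16.7769/28.087 = 0.5973

0.5973


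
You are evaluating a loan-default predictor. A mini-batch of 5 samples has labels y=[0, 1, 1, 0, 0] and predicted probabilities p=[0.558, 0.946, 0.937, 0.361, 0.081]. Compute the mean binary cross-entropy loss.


L[0] = -ln(1-0.558) = -ln(0.442) = 0.8164
L[1] = -ln(0.946) = 0.0555
L[2] = -ln(0.937) = 0.0651
L[3] = -ln(1-0.361) = -ln(0.639) = 0.4479
L[4] = -ln(1-0.081) = -ln(0.919) = 0.0845
mean = (0.8164 + 0.0555 + 0.0651 + 0.4479 + 0.0845)/5 = 0.2939

0.2939


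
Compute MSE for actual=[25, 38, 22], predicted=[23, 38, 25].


Squared errors: (25-23)²=4, (38-38)²=0, (22-25)²=9
Sum = 13
MSE = 13/3 = 13/3

13/3


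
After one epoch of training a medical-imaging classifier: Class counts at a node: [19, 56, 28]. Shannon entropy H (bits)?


Probabilities: [19/103, 56/103, 28/103] ≈ [0.1845, 0.5437, 0.2718]
H = -((19/103)·log₂(19/103) + (56/103)·log₂(56/103) + (28/103)·log₂(28/103))
  = 1.4387 bits

1.4387 bits


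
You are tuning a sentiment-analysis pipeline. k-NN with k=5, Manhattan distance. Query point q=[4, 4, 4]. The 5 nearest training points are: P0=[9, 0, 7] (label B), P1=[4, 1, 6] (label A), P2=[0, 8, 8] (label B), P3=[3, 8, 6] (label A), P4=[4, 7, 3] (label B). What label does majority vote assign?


d(q,P0) = 12  (label B)
d(q,P1) = 5  (label A)
d(q,P2) = 12  (label B)
d(q,P3) = 7  (label A)
d(q,P4) = 4  (label B)
Votes: A=2, B=3
Majority → B

B


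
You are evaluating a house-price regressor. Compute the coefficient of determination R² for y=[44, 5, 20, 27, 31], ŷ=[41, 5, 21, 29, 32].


ȳ = 25.4
SS_res = Σ(y-ŷ)² = 15
SS_tot = Σ(y-ȳ)² = 825.2
R² = 1 - SS_res/SS_tot = 1 - 0.0182 = 0.9818

0.9818


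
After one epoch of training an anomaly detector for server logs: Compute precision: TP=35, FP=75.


Precision = TP/(TP+FP)
= 35/(35+75)
= 35/110 = 31.82%

31.82%


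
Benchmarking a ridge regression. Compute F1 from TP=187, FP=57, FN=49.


Precision = 187/244 = 0.7664
Recall = 187/236 = 0.7924
F1 = 2·P·R/(P+R) = 2·TP/(2·TP+FP+FN) = 374/(374+57+49) = 374/480 = 0.7792

0.7792


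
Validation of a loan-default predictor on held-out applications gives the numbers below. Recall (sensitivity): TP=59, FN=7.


Recall = TP/(TP+FN)
= 59/(59+7)
= 59/66 = 89.39%

89.39%


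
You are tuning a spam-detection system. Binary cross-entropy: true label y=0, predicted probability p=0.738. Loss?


BCE = -[y·ln(p) + (1-y)·ln(1-p)]
= -0 - 1·ln(1-0.738)
= -ln(0.262) = 1.3394

1.3394


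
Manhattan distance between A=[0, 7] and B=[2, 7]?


d = |0-2| + |7-7|
  = 2 + 0
  = 2

2


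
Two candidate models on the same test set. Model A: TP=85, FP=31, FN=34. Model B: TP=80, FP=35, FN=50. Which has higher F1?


Model A: P=85/116=0.7328, R=85/119=0.7143, F1=2PR/(P+R)=2TP/(2TP+FP+FN)=170/235=0.7234
Model B: P=80/115=0.6957, R=80/130=0.6154, F1=2PR/(P+R)=2TP/(2TP+FP+FN)=160/245=0.6531
0.7234 > 0.6531 → Model A

Model A


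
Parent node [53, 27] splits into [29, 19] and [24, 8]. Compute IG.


Parent = [53, 27], H_parent = 0.9224
H_left = 0.9685 (n=48), H_right = 0.8113 (n=32)
H_children = (48/80)·0.9685 + (32/80)·0.8113 = 0.9056
IG = 0.9224 - 0.9056 = 0.0168

0.0168


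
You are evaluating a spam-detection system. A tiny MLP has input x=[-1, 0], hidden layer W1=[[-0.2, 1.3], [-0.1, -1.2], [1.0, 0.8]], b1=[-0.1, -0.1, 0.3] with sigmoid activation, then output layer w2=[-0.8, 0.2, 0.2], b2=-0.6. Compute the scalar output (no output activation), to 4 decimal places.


z1[0] = (-0.2)·(-1) + (1.3)·(0) - 0.1 = 0.1
z1[1] = (-0.1)·(-1) + (-1.2)·(0) - 0.1 = 0.0
z1[2] = (1.0)·(-1) + (0.8)·(0) + 0.3 = -0.7
h = sigmoid(z1) = [0.525, 0.5, 0.3318]
output = (-0.8)·(0.525) + (0.2)·(0.5) + (0.2)·(0.3318) - 0.6 = -0.8536

-0.8536


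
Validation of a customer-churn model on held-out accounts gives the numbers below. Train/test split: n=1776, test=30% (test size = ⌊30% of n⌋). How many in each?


Test = ⌊1776·30/100⌋ = 532
Train = 1776 - 532 = 1244

Train: 1244, Test: 532


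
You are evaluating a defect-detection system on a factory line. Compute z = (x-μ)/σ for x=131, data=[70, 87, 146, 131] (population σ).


μ = 108.5, σ = 31.0524
z = (131 - 108.5)/31.0524 = 0.7246

0.7246


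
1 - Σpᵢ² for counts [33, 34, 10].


Probabilities: [33/77, 34/77, 10/77] ≈ [0.4286, 0.4416, 0.1299]
Σpᵢ² = (1089 + 1156 + 100)/77² = 2345/5929
Gini = 1 - Σpᵢ² = 1 - 2345/5929 = 0.6045

0.6045


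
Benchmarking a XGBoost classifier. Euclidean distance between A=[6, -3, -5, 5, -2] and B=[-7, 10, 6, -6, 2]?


d = √((6+ 7)² + (-3-10)² + (-5-6)² + (5+ 6)² + (-2-2)²)
  = √(169 + 169 + 121 + 121 + 16)
  = √596 = 24.4131

24.4131


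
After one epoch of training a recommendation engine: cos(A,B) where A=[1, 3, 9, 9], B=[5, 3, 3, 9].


A·B = 1·5 + 3·3 + 9·3 + 9·9 = 122
‖A‖ = √172 = 13.1149, ‖B‖ = √124 = 11.1355
cos = 122/(√172·√124) = 122/√21328 = 0.8354

0.8354


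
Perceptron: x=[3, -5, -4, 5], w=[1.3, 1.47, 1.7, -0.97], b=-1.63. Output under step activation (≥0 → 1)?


z = (3)·(1.3) + (-5)·(1.47) + (-4)·(1.7) + (5)·(-0.97) - 1.63
  = -16.73
step(z) = 0 (z<0)

0


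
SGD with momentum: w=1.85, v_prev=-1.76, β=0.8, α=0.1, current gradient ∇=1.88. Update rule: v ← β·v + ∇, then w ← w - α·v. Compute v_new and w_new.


v_new = 0.8·-1.76 + 1.88 = -1.408 + 1.88 = 0.472
w_new = 1.85 - 0.1·0.472 = 1.85 - 0.0472 = 1.8028

v_new=0.472, w_new=1.8028


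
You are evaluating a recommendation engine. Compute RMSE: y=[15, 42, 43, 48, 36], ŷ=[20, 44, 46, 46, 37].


MSE = 43/5 = 8.6
RMSE = √(43/5) = 2.9326

2.9326


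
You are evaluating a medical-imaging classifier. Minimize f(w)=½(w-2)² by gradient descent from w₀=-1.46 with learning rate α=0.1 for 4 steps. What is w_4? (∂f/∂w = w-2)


step 1: grad = -1.46-2 = -3.46; w = -1.46 - 0.1·(-3.46) = -1.114
step 2: grad = -1.114-2 = -3.114; w = -1.114 - 0.1·(-3.114) = -0.8026
step 3: grad = -0.8026-2 = -2.8026; w = -0.8026 - 0.1·(-2.8026) = -0.52234
step 4: grad = -0.52234-2 = -2.52234; w = -0.52234 - 0.1·(-2.52234) = -0.270106

-0.270106


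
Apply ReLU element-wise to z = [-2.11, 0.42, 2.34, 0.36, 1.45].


ReLU(-2.11) = max(0, -2.11) = 0.0
ReLU(0.42) = max(0, 0.42) = 0.42
ReLU(2.34) = max(0, 2.34) = 2.34
ReLU(0.36) = max(0, 0.36) = 0.36
ReLU(1.45) = max(0, 1.45) = 1.45
result = [0.0, 0.42, 2.34, 0.36, 1.45]

[0.0, 0.42, 2.34, 0.36, 1.45]


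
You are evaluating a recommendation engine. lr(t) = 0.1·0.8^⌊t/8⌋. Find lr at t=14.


n_drops = ⌊14/8⌋ = 1
lr = 0.1·0.8^1 = 0.1·0.8 = 0.08

0.08


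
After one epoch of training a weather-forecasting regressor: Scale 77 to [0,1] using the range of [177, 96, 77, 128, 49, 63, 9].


min=9, max=177
(77-9)/(177-9) = 68/168 = 0.4048

0.4048


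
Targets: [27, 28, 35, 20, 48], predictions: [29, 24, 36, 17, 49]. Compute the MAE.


Absolute errors: |27-29|=2, |28-24|=4, |35-36|=1, |20-17|=3, |48-49|=1
Sum = 11
MAE = 11/5 = 11/5

11/5


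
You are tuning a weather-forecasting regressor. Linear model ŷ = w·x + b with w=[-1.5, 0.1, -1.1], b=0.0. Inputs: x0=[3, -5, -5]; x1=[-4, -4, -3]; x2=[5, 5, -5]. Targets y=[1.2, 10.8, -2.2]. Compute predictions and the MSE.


ŷ0 = (-1.5)·(3) + (0.1)·(-5) + (-1.1)·(-5) + 0.0 = 0.5
ŷ1 = (-1.5)·(-4) + (0.1)·(-4) + (-1.1)·(-3) + 0.0 = 8.9
ŷ2 = (-1.5)·(5) + (0.1)·(5) + (-1.1)·(-5) + 0.0 = -1.5
errors² = [0.49, 3.61, 0.49]
MSE = 4.5900/3 = 1.53

1.53


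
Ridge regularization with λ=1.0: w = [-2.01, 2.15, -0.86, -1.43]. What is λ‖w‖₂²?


‖w‖₂² = (-2.01)² + (2.15)² + (-0.86)² + (-1.43)²
     = 4.0401 + 4.6225 + 0.7396 + 2.0449
     = 11.4471
λ·‖w‖₂² = 1.0·11.4471 = 11.4471

11.4471


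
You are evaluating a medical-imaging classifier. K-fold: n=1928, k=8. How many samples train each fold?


Fold size = 1928/8 = 241
Training per fold = 1928 - 241 = 1687

1687


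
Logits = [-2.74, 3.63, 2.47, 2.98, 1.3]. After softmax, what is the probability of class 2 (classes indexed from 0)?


Exponentials: e^-2.74=0.0646, e^3.63=37.7128, e^2.47=11.8224, e^2.98=19.6878, e^1.3=3.6693
Sum = 72.9569
Softmax = [0.0009, 0.5169, 0.162, 0.2699, 0.0503]
p[2] = 11.8224/72.9569 = 0.162

0.162


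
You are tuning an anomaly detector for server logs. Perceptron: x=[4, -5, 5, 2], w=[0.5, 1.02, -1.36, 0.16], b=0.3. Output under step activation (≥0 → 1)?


z = (4)·(0.5) + (-5)·(1.02) + (5)·(-1.36) + (2)·(0.16) + 0.3
  = -9.28
step(z) = 0 (z<0)

0


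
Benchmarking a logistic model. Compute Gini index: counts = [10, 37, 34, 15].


Probabilities: [10/96, 37/96, 34/96, 15/96] ≈ [0.1042, 0.3854, 0.3542, 0.1562]
Σpᵢ² = (100 + 1369 + 1156 + 225)/96² = 2850/9216
Gini = 1 - Σpᵢ² = 1 - 2850/9216 = 0.6908

0.6908


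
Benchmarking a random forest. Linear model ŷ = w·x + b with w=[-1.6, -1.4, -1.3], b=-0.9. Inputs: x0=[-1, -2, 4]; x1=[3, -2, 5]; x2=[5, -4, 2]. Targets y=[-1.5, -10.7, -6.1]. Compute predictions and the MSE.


ŷ0 = (-1.6)·(-1) + (-1.4)·(-2) + (-1.3)·(4) - 0.9 = -1.7
ŷ1 = (-1.6)·(3) + (-1.4)·(-2) + (-1.3)·(5) - 0.9 = -9.4
ŷ2 = (-1.6)·(5) + (-1.4)·(-4) + (-1.3)·(2) - 0.9 = -5.9
errors² = [0.04, 1.69, 0.04]
MSE = 1.7700/3 = 0.59

0.59


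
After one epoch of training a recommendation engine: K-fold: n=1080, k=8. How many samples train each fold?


Fold size = 1080/8 = 135
Training per fold = 1080 - 135 = 945

945


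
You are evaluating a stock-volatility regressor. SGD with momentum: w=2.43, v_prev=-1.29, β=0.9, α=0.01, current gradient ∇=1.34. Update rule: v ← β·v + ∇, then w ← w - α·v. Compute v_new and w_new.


v_new = 0.9·-1.29 + 1.34 = -1.161 + 1.34 = 0.179
w_new = 2.43 - 0.01·0.179 = 2.43 - 0.00179 = 2.42821

v_new=0.179, w_new=2.42821


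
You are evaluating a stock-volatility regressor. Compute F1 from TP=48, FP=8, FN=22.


Precision = 48/56 = 0.8571
Recall = 48/70 = 0.6857
F1 = 2·P·R/(P+R) = 2·TP/(2·TP+FP+FN) = 96/(96+8+22) = 96/126 = 0.7619

0.7619


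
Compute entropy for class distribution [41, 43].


Probabilities: [41/84, 43/84] ≈ [0.4881, 0.5119]
H = -((41/84)·log₂(41/84) + (43/84)·log₂(43/84))
  = 0.9996 bits

0.9996 bits


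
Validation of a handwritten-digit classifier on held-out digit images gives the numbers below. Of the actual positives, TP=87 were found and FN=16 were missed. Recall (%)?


Recall = TP/(TP+FN)
= 87/(87+16)
= 87/103 = 84.47%

84.47%


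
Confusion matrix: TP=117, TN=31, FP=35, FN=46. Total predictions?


Total = TP + TN + FP + FN
= 117 + 31 + 35 + 46
= 229
(Predicted positive: 152, predicted negative: 77)

229


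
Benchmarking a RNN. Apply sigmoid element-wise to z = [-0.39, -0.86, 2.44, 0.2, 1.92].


σ(-0.39) = 1/(1+e^0.39) = 0.4037
σ(-0.86) = 1/(1+e^0.86) = 0.2973
σ(2.44) = 1/(1+e^-2.44) = 0.9198
σ(0.2) = 1/(1+e^-0.2) = 0.5498
σ(1.92) = 1/(1+e^-1.92) = 0.8721
result = [0.4037, 0.2973, 0.9198, 0.5498, 0.8721]

[0.4037, 0.2973, 0.9198, 0.5498, 0.8721]


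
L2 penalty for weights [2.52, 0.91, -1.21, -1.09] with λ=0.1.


‖w‖₂² = (2.52)² + (0.91)² + (-1.21)² + (-1.09)²
     = 6.3504 + 0.8281 + 1.4641 + 1.1881
     = 9.8307
λ·‖w‖₂² = 0.1·9.8307 = 0.98307

0.98307


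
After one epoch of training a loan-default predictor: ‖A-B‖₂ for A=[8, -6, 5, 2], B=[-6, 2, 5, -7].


d = √((8+ 6)² + (-6-2)² + (5-5)² + (2+ 7)²)
  = √(196 + 64 + 0 + 81)
  = √341 = 18.4662

18.4662


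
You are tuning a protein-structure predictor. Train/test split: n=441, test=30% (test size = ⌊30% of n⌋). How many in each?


Test = ⌊441·30/100⌋ = 132
Train = 441 - 132 = 309

Train: 309, Test: 132


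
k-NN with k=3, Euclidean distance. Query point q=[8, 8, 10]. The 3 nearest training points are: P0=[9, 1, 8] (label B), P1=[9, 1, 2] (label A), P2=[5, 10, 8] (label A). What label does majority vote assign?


d(q,P0) = 7.3485  (label B)
d(q,P1) = 10.6771  (label A)
d(q,P2) = 4.1231  (label A)
Votes: A=2, B=1
Majority → A

A


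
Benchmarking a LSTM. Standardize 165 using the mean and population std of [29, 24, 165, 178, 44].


μ = 88, σ = 68.6178
z = (165 - 88)/68.6178 = 1.1222

1.1222


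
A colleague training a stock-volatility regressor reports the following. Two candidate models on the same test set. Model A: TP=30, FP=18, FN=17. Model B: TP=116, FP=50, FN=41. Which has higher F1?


Model A: P=30/48=0.625, R=30/47=0.6383, F1=2PR/(P+R)=2TP/(2TP+FP+FN)=60/95=0.6316
Model B: P=116/166=0.6988, R=116/157=0.7389, F1=2PR/(P+R)=2TP/(2TP+FP+FN)=232/323=0.7183
0.6316 < 0.7183 → Model B

Model B


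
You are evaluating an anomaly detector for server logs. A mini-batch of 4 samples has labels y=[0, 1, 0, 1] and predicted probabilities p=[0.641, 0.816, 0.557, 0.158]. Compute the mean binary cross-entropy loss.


L[0] = -ln(1-0.641) = -ln(0.359) = 1.0244
L[1] = -ln(0.816) = 0.2033
L[2] = -ln(1-0.557) = -ln(0.443) = 0.8142
L[3] = -ln(0.158) = 1.8452
mean = (1.0244 + 0.2033 + 0.8142 + 1.8452)/4 = 0.9718

0.9718


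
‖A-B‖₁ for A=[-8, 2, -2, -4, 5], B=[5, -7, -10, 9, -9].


d = |-8-5| + |2+ 7| + |-2+ 10| + |-4-9| + |5+ 9|
  = 13 + 9 + 8 + 13 + 14
  = 57

57


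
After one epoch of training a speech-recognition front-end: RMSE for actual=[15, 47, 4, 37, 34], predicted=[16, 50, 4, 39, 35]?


MSE = 15/5 = 3
RMSE = √(15/5) = 1.7321

1.7321


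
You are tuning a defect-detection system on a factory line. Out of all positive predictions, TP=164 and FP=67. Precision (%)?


Precision = TP/(TP+FP)
= 164/(164+67)
= 164/231 = 71.0%

71.0%


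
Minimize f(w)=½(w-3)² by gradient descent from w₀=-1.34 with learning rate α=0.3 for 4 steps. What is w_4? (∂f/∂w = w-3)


step 1: grad = -1.34-3 = -4.34; w = -1.34 - 0.3·(-4.34) = -0.038
step 2: grad = -0.038-3 = -3.038; w = -0.038 - 0.3·(-3.038) = 0.8734
step 3: grad = 0.8734-3 = -2.1266; w = 0.8734 - 0.3·(-2.1266) = 1.51138
step 4: grad = 1.51138-3 = -1.48862; w = 1.51138 - 0.3·(-1.48862) = 1.957966

1.957966


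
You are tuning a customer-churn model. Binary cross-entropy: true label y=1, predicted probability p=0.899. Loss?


BCE = -[y·ln(p) + (1-y)·ln(1-p)]
= -1·ln(0.899) - 0
= -ln(0.899) = 0.1065

0.1065


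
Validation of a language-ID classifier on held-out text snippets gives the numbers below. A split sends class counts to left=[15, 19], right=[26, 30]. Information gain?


Parent = [41, 49], H_parent = 0.9943
H_left = 0.99 (n=34), H_right = 0.9963 (n=56)
H_children = (34/90)·0.99 + (56/90)·0.9963 = 0.9939
IG = 0.9943 - 0.9939 = 0.0004

0.0004


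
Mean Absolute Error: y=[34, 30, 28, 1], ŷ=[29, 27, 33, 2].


Absolute errors: |34-29|=5, |30-27|=3, |28-33|=5, |1-2|=1
Sum = 14
MAE = 14/4 = 7/2

7/2


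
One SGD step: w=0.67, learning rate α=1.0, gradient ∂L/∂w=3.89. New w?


w_new = w - α·∇
= 0.67 - 1.0·3.89
= 0.67 - 3.89
= -3.22

-3.22


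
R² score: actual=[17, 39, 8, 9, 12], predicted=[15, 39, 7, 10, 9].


ȳ = 17
SS_res = Σ(y-ŷ)² = 15
SS_tot = Σ(y-ȳ)² = 654
R² = 1 - SS_res/SS_tot = 1 - 0.0229 = 0.9771

0.9771


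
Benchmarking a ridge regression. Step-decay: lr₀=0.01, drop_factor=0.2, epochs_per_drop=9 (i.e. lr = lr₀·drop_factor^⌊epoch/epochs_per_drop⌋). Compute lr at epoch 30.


n_drops = ⌊30/9⌋ = 3
lr = 0.01·0.2^3 = 0.01·0.008 = 0.00008

0.00008


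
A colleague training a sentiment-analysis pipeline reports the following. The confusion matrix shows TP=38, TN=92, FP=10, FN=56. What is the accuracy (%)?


Accuracy = (TP+TN)/(TP+TN+FP+FN)
= (38+92)/(196)
= 130/196 = 66.33%

66.33%


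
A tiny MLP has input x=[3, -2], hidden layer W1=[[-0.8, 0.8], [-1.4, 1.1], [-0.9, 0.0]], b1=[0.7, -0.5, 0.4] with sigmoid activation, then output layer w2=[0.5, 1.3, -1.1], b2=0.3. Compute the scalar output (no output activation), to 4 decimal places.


z1[0] = (-0.8)·(3) + (0.8)·(-2) + 0.7 = -3.3
z1[1] = (-1.4)·(3) + (1.1)·(-2) - 0.5 = -6.9
z1[2] = (-0.9)·(3) + (0.0)·(-2) + 0.4 = -2.3
h = sigmoid(z1) = [0.0356, 0.001, 0.0911]
output = (0.5)·(0.0356) + (1.3)·(0.001) + (-1.1)·(0.0911) + 0.3 = 0.2189

0.2189


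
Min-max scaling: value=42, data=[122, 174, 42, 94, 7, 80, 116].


min=7, max=174
(42-7)/(174-7) = 35/167 = 0.2096

0.2096


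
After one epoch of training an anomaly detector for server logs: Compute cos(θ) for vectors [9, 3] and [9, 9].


A·B = 9·9 + 3·9 = 108
‖A‖ = √90 = 9.4868, ‖B‖ = √162 = 12.7279
cos = 108/(√90·√162) = 108/√14580 = 0.8944

0.8944
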